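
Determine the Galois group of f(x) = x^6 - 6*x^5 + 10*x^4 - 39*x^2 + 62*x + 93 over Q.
6T11: S_4 x C_2

The polynomial f is an irreducible sextic over Q, so G = Gal(f/Q) is one of the 16 transitive subgroups 6T1, ..., 6T16 of S_6. The discriminant of f is -108958087744, which is not a perfect square, so G is not contained in A_6. The transitive groups of degree 6 not contained in A_6 are: C_6 (6T1, order 6), S_3 (6T2, order 6), D_6 (6T3, order 12), C_3 x S_3 (6T5, order 18), A_4 x C_2 (6T6, order 24), S_4 (6T8, order 24), S_3 x S_3 (6T9, order 36), S_4 x C_2 (6T11, order 48), (S_3 x S_3) : C_2 (6T13, order 72), PGL(2,5) (6T14, order 120), S_6 (6T16, order 720). By Dedekind's theorem, for a prime p not dividing disc(f) the degrees of the irreducible factors of f mod p form the cycle type of an element of G. Factoring f modulo the 17 such primes p <= 71 (skipping 2, 11, 31, which divide the discriminant), each new pattern first appears at: mod 3: f = (x)(x + 1)(x^4 + 2x^3 + 2x^2 + x + 2), pattern 4+1+1; mod 5: f = (x^3 + 4x + 3)(x^3 + 4x^2 + x + 1), pattern 3+3; mod 7: f = (x^6 + x^5 + 3x^4 + 3x^2 + 6x + 2), pattern 6; mod 13: f = (x^2 + 11x + 8)(x^4 + 9x^3 + 7x^2 + 7x + 10), pattern 4+2; mod 37: f = (x + 3)(x + 32)(x^2 + 15x + 23)(x^2 + 18x + 20), pattern 2+2+1+1; mod 47: f = (x + 5)(x + 20)(x + 25)(x + 40)(x^2 + 45x + 3), pattern 2+1+1+1+1; mod 67: f = (x^2 + 65x + 11)(x^2 + 65x + 18)(x^2 + 65x + 36), pattern 2+2+2. No other pattern occurs in this range, so the set of observed cycle types is {4+1+1, 3+3, 6, 4+2, 2+2+1+1, 2+1+1+1+1, 2+2+2}. The candidates containing elements of all these cycle types are S_4 x C_2 (6T11) of order 48, S_6 (6T16) of order 720; the others are excluded. The observed types are precisely the cycle types that occur in S_4 x C_2 (6T11) (apart from the identity). Each of the other remaining candidates has further cycle types, and by the Chebotarev density theorem the matching factorization patterns would occur for a proportion of primes equal to their share of the group: S_6 (6T16) additionally contains elements of type 5+1, 3+2+1, 3+1+1+1 (304 of its 720 elements, about 42% of primes). None of the 17 primes tested shows any such pattern (for each of these groups the chance of that is below 10^-4), which rules them out. Hence G = S_4 x C_2 (6T11), of order 48.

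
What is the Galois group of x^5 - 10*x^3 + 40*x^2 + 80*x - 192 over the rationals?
The polynomial f is an irreducible quintic over Q, so G = Gal(f/Q) is a transitive subgroup of S_5: one of C_5 (5T1, order 5), D_5 (5T2, order 10), F_20 (5T3, order 20), A_5 (5T4, order 60) or S_5 (5T5, order 120). The discriminant of f is 1327104000000 = 1152000^2, a perfect square, so G is contained in A_5. The transitive groups of degree 5 contained in A_5 are: C_5 (5T1, order 5), D_5 (5T2, order 10), A_5 (5T4, order 60). By Dedekind's theorem, for a prime p not dividing disc(f) the degrees of the irreducible factors of f mod p form the cycle type of an element of G. Factoring f modulo the 23 such primes p <= 101 (skipping 2, 3, 5, which divide the discriminant), each new pattern first appears at: mod 7: f = (x^5 + 4x^3 + 5x^2 + 3x + 4), pattern 5; mod 17: f = (x + 11)(x^2 + 7x + 15)(x^2 + 16x + 1), pattern 2+2+1. No other pattern occurs in this range, so the set of observed cycle types is {5, 2+2+1}. The candidates containing elements of all these cycle types are D_5 (5T2) of order 10, A_5 (5T4) of order 60; the others are excluded. The observed types are precisely the cycle types that occur in D_5 (5T2) (apart from the identity). Each of the other remaining candidates has further cycle types, and by the Chebotarev density theorem the matching factorization patterns would occur for a proportion of primes equal to their share of the group: A_5 (5T4) additionally contains elements of type 3+1+1 (20 of its 60 elements, about 33% of primes). None of the 23 primes tested shows any such pattern (for each of these groups the chance of that is below 10^-4), which rules them out. Hence G = D_5 (5T2), of order 10.

5T2: D_5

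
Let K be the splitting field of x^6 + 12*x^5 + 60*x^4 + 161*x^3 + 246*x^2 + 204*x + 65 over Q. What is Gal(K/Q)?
The polynomial f is an irreducible sextic over Q, so G = Gal(f/Q) is one of the 16 transitive subgroups 6T1, ..., 6T16 of S_6. The discriminant of f is 871199469, which is not a perfect square, so G is not contained in A_6. The transitive groups of degree 6 not contained in A_6 are: C_6 (6T1, order 6), S_3 (6T2, order 6), D_6 (6T3, order 12), C_3 x S_3 (6T5, order 18), A_4 x C_2 (6T6, order 24), S_4 (6T8, order 24), S_3 x S_3 (6T9, order 36), S_4 x C_2 (6T11, order 48), (S_3 x S_3) : C_2 (6T13, order 72), PGL(2,5) (6T14, order 120), S_6 (6T16, order 720). By Dedekind's theorem, for a prime p not dividing disc(f) the degrees of the irreducible factors of f mod p form the cycle type of an element of G. Factoring f modulo the 16 such primes p <= 67 (skipping 3, 7, 29, which divide the discriminant), each new pattern first appears at: mod 2: f = (x^6 + x^3 + 1), pattern 6; mod 5: f = (x)(x + 1)(x^2 + 2)(x^2 + x + 2), pattern 2+2+1+1; mod 13: f = (x)(x + 9)(x + 10)(x^3 + 6x^2 + 12x + 4), pattern 3+1+1+1; mod 19: f = (x^2 + 8x + 3)(x^2 + 10x + 10)(x^2 + 13x + 18), pattern 2+2+2; mod 67: f = (x^3 + 6x^2 + 12x + 27)(x^3 + 6x^2 + 12x + 57), pattern 3+3. No other pattern occurs in this range, so the set of observed cycle types is {6, 2+2+1+1, 3+1+1+1, 2+2+2, 3+3}. The candidates containing elements of all these cycle types are S_3 x S_3 (6T9) of order 36, (S_3 x S_3) : C_2 (6T13) of order 72, S_6 (6T16) of order 720; the others are excluded. The observed types are precisely the cycle types that occur in S_3 x S_3 (6T9) (apart from the identity). Each of the other remaining candidates has further cycle types, and by the Chebotarev density theorem the matching factorization patterns would occur for a proportion of primes equal to their share of the group: (S_3 x S_3) : C_2 (6T13) additionally contains elements of type 4+2, 3+2+1, 2+1+1+1+1 (36 of its 72 elements, about 50% of primes); S_6 (6T16) additionally contains elements of type 5+1, 4+2, 4+1+1, 3+2+1, 2+1+1+1+1 (459 of its 720 elements, about 64% of primes). None of the 16 primes tested shows any such pattern (for each of these groups the chance of that is below 10^-4), which rules them out. Hence G = S_3 x S_3 (6T9), of order 36.

S_3 x S_3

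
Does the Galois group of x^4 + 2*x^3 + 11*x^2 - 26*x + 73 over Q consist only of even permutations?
Yes

The polynomial is irreducible of degree 4 over Q. Its discriminant is 205979904 = 14352^2, a perfect square. A Galois group lies in the alternating group exactly when the discriminant is a square in Q, so the Galois group (V_4) is contained in A_4.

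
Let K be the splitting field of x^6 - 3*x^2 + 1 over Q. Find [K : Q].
24

The degree of the splitting field over Q equals the order of the Galois group, so first determine the group. The polynomial f is an irreducible sextic over Q, so G = Gal(f/Q) is one of the 16 transitive subgroups 6T1, ..., 6T16 of S_6. The discriminant of f is -419904, which is not a perfect square, so G is not contained in A_6. The transitive groups of degree 6 not contained in A_6 are: C_6 (6T1, order 6), S_3 (6T2, order 6), D_6 (6T3, order 12), C_3 x S_3 (6T5, order 18), A_4 x C_2 (6T6, order 24), S_4 (6T8, order 24), S_3 x S_3 (6T9, order 36), S_4 x C_2 (6T11, order 48), (S_3 x S_3) : C_2 (6T13, order 72), PGL(2,5) (6T14, order 120), S_6 (6T16, order 720). By Dedekind's theorem, for a prime p not dividing disc(f) the degrees of the irreducible factors of f mod p form the cycle type of an element of G. Factoring f modulo the 33 such primes p <= 149 (skipping 2, 3, which divide the discriminant), each new pattern first appears at: mod 5: f = (x^3 + 2x^2 + 2x + 3)(x^3 + 3x^2 + 2x + 2), pattern 3+3; mod 7: f = (x^6 + 4x^2 + 1), pattern 6; mod 17: f = (x + 8)(x + 9)(x^2 + 3)(x^2 + 10), pattern 2+2+1+1; mod 19: f = (x + 3)(x + 8)(x + 11)(x + 16)(x^2 + 16), pattern 2+1+1+1+1; mod 71: f = (x^2 + 16)(x^2 + 25)(x^2 + 30), pattern 2+2+2. No other pattern occurs in this range, so the set of observed cycle types is {3+3, 6, 2+2+1+1, 2+1+1+1+1, 2+2+2}. The candidates containing elements of all these cycle types are A_4 x C_2 (6T6) of order 24, S_4 x C_2 (6T11) of order 48, (S_3 x S_3) : C_2 (6T13) of order 72, S_6 (6T16) of order 720; the others are excluded. The observed types are precisely the cycle types that occur in A_4 x C_2 (6T6) (apart from the identity). Each of the other remaining candidates has further cycle types, and by the Chebotarev density theorem the matching factorization patterns would occur for a proportion of primes equal to their share of the group: S_4 x C_2 (6T11) additionally contains elements of type 4+2, 4+1+1 (12 of its 48 elements, about 25% of primes); (S_3 x S_3) : C_2 (6T13) additionally contains elements of type 4+2, 3+2+1, 3+1+1+1 (34 of its 72 elements, about 47% of primes); S_6 (6T16) additionally contains elements of type 5+1, 4+2, 4+1+1, 3+2+1, 3+1+1+1 (484 of its 720 elements, about 67% of primes). None of the 33 primes tested shows any such pattern (for each of these groups the chance of that is below 10^-4), which rules them out. Hence G = A_4 x C_2 (6T6), of order 24. The Galois group A_4 x C_2 (6T6) has order 24, so the splitting field has degree 24 over Q.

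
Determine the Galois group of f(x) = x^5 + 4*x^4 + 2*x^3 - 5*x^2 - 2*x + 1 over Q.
The polynomial f is an irreducible quintic over Q, so G = Gal(f/Q) is a transitive subgroup of S_5: one of C_5 (5T1, order 5), D_5 (5T2, order 10), F_20 (5T3, order 20), A_5 (5T4, order 60) or S_5 (5T5, order 120). The discriminant of f is 14641 = 121^2, a perfect square, so G is contained in A_5. The transitive groups of degree 5 contained in A_5 are: C_5 (5T1, order 5), D_5 (5T2, order 10), A_5 (5T4, order 60). By Dedekind's theorem, for a prime p not dividing disc(f) the degrees of the irreducible factors of f mod p form the cycle type of an element of G. Factoring f modulo the 14 such primes p <= 47 (skipping 11, which divides the discriminant), each new pattern first appears at: mod 2: f = (x^5 + x^2 + 1), pattern 5; mod 23: f = (x + 5)(x + 7)(x + 11)(x + 12)(x + 15), pattern 1+1+1+1+1. No other pattern occurs in this range, so the set of observed cycle types is {5, 1+1+1+1+1}. The candidates containing elements of all these cycle types are C_5 (5T1) of order 5, D_5 (5T2) of order 10, A_5 (5T4) of order 60; the others are excluded. The observed types are precisely the cycle types that occur in C_5 (5T1). Each of the other remaining candidates has further cycle types, and by the Chebotarev density theorem the matching factorization patterns would occur for a proportion of primes equal to their share of the group: D_5 (5T2) additionally contains elements of type 2+2+1 (5 of its 10 elements, about 50% of primes); A_5 (5T4) additionally contains elements of type 3+1+1, 2+2+1 (35 of its 60 elements, about 58% of primes). None of the 14 primes tested shows any such pattern (for each of these groups the chance of that is below 10^-4), which rules them out. Hence G = C_5 (5T1), of order 5.

C_5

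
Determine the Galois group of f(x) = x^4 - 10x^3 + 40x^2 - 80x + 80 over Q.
C_4

The polynomial is an irreducible quartic over Q and its discriminant is 512000, which is not a perfect square, so the Galois group is not contained in A_4. The resolvent cubic y^3 - 40*y^2 + 480*y - 1600 has exactly one rational root, so the Galois group is C_4 or D_4. The quartic becomes reducible over Q(sqrt(disc)), so the group is C_4.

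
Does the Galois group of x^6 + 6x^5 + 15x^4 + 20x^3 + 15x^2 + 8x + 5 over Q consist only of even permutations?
No

The polynomial is irreducible of degree 6 over Q. Its discriminant is -1292992, which is not a perfect square. A Galois group lies in the alternating group exactly when the discriminant is a square in Q, so the Galois group (S_6) is not contained in A_6.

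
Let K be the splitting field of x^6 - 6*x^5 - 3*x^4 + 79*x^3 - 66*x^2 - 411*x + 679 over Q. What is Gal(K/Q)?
The polynomial f is an irreducible sextic over Q, so G = Gal(f/Q) is one of the 16 transitive subgroups 6T1, ..., 6T16 of S_6. The discriminant of f is -152796047606667, which is not a perfect square, so G is not contained in A_6. The transitive groups of degree 6 not contained in A_6 are: C_6 (6T1, order 6), S_3 (6T2, order 6), D_6 (6T3, order 12), C_3 x S_3 (6T5, order 18), A_4 x C_2 (6T6, order 24), S_4 (6T8, order 24), S_3 x S_3 (6T9, order 36), S_4 x C_2 (6T11, order 48), (S_3 x S_3) : C_2 (6T13, order 72), PGL(2,5) (6T14, order 120), S_6 (6T16, order 720). By Dedekind's theorem, for a prime p not dividing disc(f) the degrees of the irreducible factors of f mod p form the cycle type of an element of G. Factoring f modulo the 33 such primes p <= 149 (skipping 3, 43, which divide the discriminant), each new pattern first appears at: mod 2: f = (x^6 + x^4 + x^3 + x + 1), pattern 6; mod 7: f = (x)(x + 5)(x + 6)(x^3 + 4x^2 + 1), pattern 3+1+1+1; mod 17: f = (x^2 + 11)(x^2 + 2x + 8)(x^2 + 9x + 11), pattern 2+2+2; mod 19: f = (x^3 + 16x^2 + x + 8)(x^3 + 16x^2 + 6x + 16), pattern 3+3; mod 73: f = (x + 1)(x + 22)(x + 33)(x + 36)(x + 52)(x + 69), pattern 1+1+1+1+1+1. No other pattern occurs in this range, so the set of observed cycle types is {6, 3+1+1+1, 2+2+2, 3+3, 1+1+1+1+1+1}. The candidates containing elements of all these cycle types are C_3 x S_3 (6T5) of order 18, S_3 x S_3 (6T9) of order 36, (S_3 x S_3) : C_2 (6T13) of order 72, S_6 (6T16) of order 720; the others are excluded. The observed types are precisely the cycle types that occur in C_3 x S_3 (6T5). Each of the other remaining candidates has further cycle types, and by the Chebotarev density theorem the matching factorization patterns would occur for a proportion of primes equal to their share of the group: S_3 x S_3 (6T9) additionally contains elements of type 2+2+1+1 (9 of its 36 elements, about 25% of primes); (S_3 x S_3) : C_2 (6T13) additionally contains elements of type 4+2, 3+2+1, 2+2+1+1, 2+1+1+1+1 (45 of its 72 elements, about 62% of primes); S_6 (6T16) additionally contains elements of type 5+1, 4+2, 4+1+1, 3+2+1, 2+2+1+1, 2+1+1+1+1 (504 of its 720 elements, about 70% of primes). None of the 33 primes tested shows any such pattern (for each of these groups the chance of that is below 10^-4), which rules them out. Hence G = C_3 x S_3 (6T5), of order 18.

C_3 x S_3 (order 18)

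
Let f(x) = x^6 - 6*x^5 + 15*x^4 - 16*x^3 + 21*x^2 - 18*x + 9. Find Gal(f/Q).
D_6 (order 12)

The polynomial f is an irreducible sextic over Q, so G = Gal(f/Q) is one of the 16 transitive subgroups 6T1, ..., 6T16 of S_6. The discriminant of f is -37744330752, which is not a perfect square, so G is not contained in A_6. The transitive groups of degree 6 not contained in A_6 are: C_6 (6T1, order 6), S_3 (6T2, order 6), D_6 (6T3, order 12), C_3 x S_3 (6T5, order 18), A_4 x C_2 (6T6, order 24), S_4 (6T8, order 24), S_3 x S_3 (6T9, order 36), S_4 x C_2 (6T11, order 48), (S_3 x S_3) : C_2 (6T13, order 72), PGL(2,5) (6T14, order 120), S_6 (6T16, order 720). By Dedekind's theorem, for a prime p not dividing disc(f) the degrees of the irreducible factors of f mod p form the cycle type of an element of G. Factoring f modulo the 79 such primes p <= 421 (skipping 2, 3, 53, which divide the discriminant), each new pattern first appears at: mod 5: f = (x^2 + 2x + 3)(x^2 + 3x + 4)(x^2 + 4x + 2), pattern 2+2+2; mod 7: f = (x^6 + x^5 + x^4 + 5x^3 + 3x + 2), pattern 6; mod 11: f = (x + 4)(x + 8)(x^2 + 5)(x^2 + 4x + 7), pattern 2+2+1+1; mod 19: f = (x^3 + 16x^2 + 2x + 8)(x^3 + 16x^2 + 4x + 13), pattern 3+3; mod 43: f = (x + 1)(x + 9)(x + 10)(x + 30)(x + 36)(x + 37), pattern 1+1+1+1+1+1. No other pattern occurs in this range, so the set of observed cycle types is {2+2+2, 6, 2+2+1+1, 3+3, 1+1+1+1+1+1}. The candidates containing elements of all these cycle types are D_6 (6T3) of order 12, A_4 x C_2 (6T6) of order 24, S_3 x S_3 (6T9) of order 36, S_4 x C_2 (6T11) of order 48, (S_3 x S_3) : C_2 (6T13) of order 72, PGL(2,5) (6T14) of order 120, S_6 (6T16) of order 720; the others are excluded. The observed types are precisely the cycle types that occur in D_6 (6T3). Each of the other remaining candidates has further cycle types, and by the Chebotarev density theorem the matching factorization patterns would occur for a proportion of primes equal to their share of the group: A_4 x C_2 (6T6) additionally contains elements of type 2+1+1+1+1 (3 of its 24 elements, about 12% of primes); S_3 x S_3 (6T9) additionally contains elements of type 3+1+1+1 (4 of its 36 elements, about 11% of primes); S_4 x C_2 (6T11) additionally contains elements of type 4+2, 4+1+1, 2+1+1+1+1 (15 of its 48 elements, about 31% of primes); (S_3 x S_3) : C_2 (6T13) additionally contains elements of type 4+2, 3+2+1, 3+1+1+1, 2+1+1+1+1 (40 of its 72 elements, about 56% of primes); PGL(2,5) (6T14) additionally contains elements of type 5+1, 4+1+1 (54 of its 120 elements, about 45% of primes); S_6 (6T16) additionally contains elements of type 5+1, 4+2, 4+1+1, 3+2+1, 3+1+1+1, 2+1+1+1+1 (499 of its 720 elements, about 69% of primes). None of the 79 primes tested shows any such pattern (for each of these groups the chance of that is below 10^-4), which rules them out. Hence G = D_6 (6T3), of order 12.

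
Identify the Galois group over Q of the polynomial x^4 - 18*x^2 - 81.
The polynomial is an irreducible quartic over Q and its discriminant is -544195584, which is not a perfect square, so the Galois group is not contained in A_4. The resolvent cubic y^3 + 18*y^2 + 324*y + 5832 has exactly one rational root, so the Galois group is C_4 or D_4. The quartic remains irreducible over Q(sqrt(disc)), so the group is D_4.

D_4 (also written D4)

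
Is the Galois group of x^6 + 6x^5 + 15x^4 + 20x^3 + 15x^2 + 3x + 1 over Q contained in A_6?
No

The polynomial is irreducible of degree 6 over Q. Its discriminant is -9059283, which is not a perfect square. A Galois group lies in the alternating group exactly when the discriminant is a square in Q, so the Galois group ((S_3 x S_3) : C_2) is not contained in A_6.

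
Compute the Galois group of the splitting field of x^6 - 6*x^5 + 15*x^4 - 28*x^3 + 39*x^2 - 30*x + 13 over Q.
The polynomial f is an irreducible sextic over Q, so G = Gal(f/Q) is one of the 16 transitive subgroups 6T1, ..., 6T16 of S_6. The discriminant of f is 1289945088, which is not a perfect square, so G is not contained in A_6. The transitive groups of degree 6 not contained in A_6 are: C_6 (6T1, order 6), S_3 (6T2, order 6), D_6 (6T3, order 12), C_3 x S_3 (6T5, order 18), A_4 x C_2 (6T6, order 24), S_4 (6T8, order 24), S_3 x S_3 (6T9, order 36), S_4 x C_2 (6T11, order 48), (S_3 x S_3) : C_2 (6T13, order 72), PGL(2,5) (6T14, order 120), S_6 (6T16, order 720). By Dedekind's theorem, for a prime p not dividing disc(f) the degrees of the irreducible factors of f mod p form the cycle type of an element of G. Factoring f modulo the 23 such primes p <= 97 (skipping 2, 3, which divide the discriminant), each new pattern first appears at: mod 5: f = (x^6 + 4x^5 + 2x^3 + 4x^2 + 3), pattern 6; mod 11: f = (x + 1)(x + 7)(x^2 + x + 7)(x^2 + 7x + 7), pattern 2+2+1+1; mod 13: f = (x)(x + 2)(x + 8)(x^3 + 10x^2 + 3x + 3), pattern 3+1+1+1; mod 31: f = (x^2 + x + 26)(x^2 + 11x + 4)(x^2 + 13x + 4), pattern 2+2+2; mod 97: f = (x^3 + 94x^2 + 3x + 15)(x^3 + 94x^2 + 3x + 72), pattern 3+3. No other pattern occurs in this range, so the set of observed cycle types is {6, 2+2+1+1, 3+1+1+1, 2+2+2, 3+3}. The candidates containing elements of all these cycle types are S_3 x S_3 (6T9) of order 36, (S_3 x S_3) : C_2 (6T13) of order 72, S_6 (6T16) of order 720; the others are excluded. The observed types are precisely the cycle types that occur in S_3 x S_3 (6T9) (apart from the identity). Each of the other remaining candidates has further cycle types, and by the Chebotarev density theorem the matching factorization patterns would occur for a proportion of primes equal to their share of the group: (S_3 x S_3) : C_2 (6T13) additionally contains elements of type 4+2, 3+2+1, 2+1+1+1+1 (36 of its 72 elements, about 50% of primes); S_6 (6T16) additionally contains elements of type 5+1, 4+2, 4+1+1, 3+2+1, 2+1+1+1+1 (459 of its 720 elements, about 64% of primes). None of the 23 primes tested shows any such pattern (for each of these groups the chance of that is below 10^-4), which rules them out. Hence G = S_3 x S_3 (6T9), of order 36.

S_3 x S_3 (order 36)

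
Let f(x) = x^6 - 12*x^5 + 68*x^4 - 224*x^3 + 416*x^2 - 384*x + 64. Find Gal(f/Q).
6T4: A_4

The polynomial f is an irreducible sextic over Q, so G = Gal(f/Q) is one of the 16 transitive subgroups 6T1, ..., 6T16 of S_6. The discriminant of f is 164995463643136 = 12845056^2, a perfect square, so G is contained in A_6. The transitive groups of degree 6 contained in A_6 are: A_4 (6T4, order 12), S_4 (6T7, order 24), (C_3 x C_3) : C_4 (6T10, order 36), PSL(2,5) (6T12, order 60), A_6 (6T15, order 360). By Dedekind's theorem, for a prime p not dividing disc(f) the degrees of the irreducible factors of f mod p form the cycle type of an element of G. Factoring f modulo the 33 such primes p <= 149 (skipping 2, 7, which divide the discriminant), each new pattern first appears at: mod 3: f = (x^3 + x^2 + 2x + 1)(x^3 + 2x^2 + x + 1), pattern 3+3; mod 13: f = (x + 2)(x + 7)(x^2 + 9x + 9)(x^2 + 9x + 10), pattern 2+2+1+1. No other pattern occurs in this range, so the set of observed cycle types is {3+3, 2+2+1+1}. The candidates containing elements of all these cycle types are A_4 (6T4) of order 12, S_4 (6T7) of order 24, (C_3 x C_3) : C_4 (6T10) of order 36, PSL(2,5) (6T12) of order 60, A_6 (6T15) of order 360; the others are excluded. The observed types are precisely the cycle types that occur in A_4 (6T4) (apart from the identity). Each of the other remaining candidates has further cycle types, and by the Chebotarev density theorem the matching factorization patterns would occur for a proportion of primes equal to their share of the group: S_4 (6T7) additionally contains elements of type 4+2 (6 of its 24 elements, about 25% of primes); (C_3 x C_3) : C_4 (6T10) additionally contains elements of type 4+2, 3+1+1+1 (22 of its 36 elements, about 61% of primes); PSL(2,5) (6T12) additionally contains elements of type 5+1 (24 of its 60 elements, about 40% of primes); A_6 (6T15) additionally contains elements of type 5+1, 4+2, 3+1+1+1 (274 of its 360 elements, about 76% of primes). None of the 33 primes tested shows any such pattern (for each of these groups the chance of that is below 10^-4), which rules them out. Hence G = A_4 (6T4), of order 12.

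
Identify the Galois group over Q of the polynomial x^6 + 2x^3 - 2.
The polynomial f is an irreducible sextic over Q, so G = Gal(f/Q) is one of the 16 transitive subgroups 6T1, ..., 6T16 of S_6. The discriminant of f is 5038848, which is not a perfect square, so G is not contained in A_6. The transitive groups of degree 6 not contained in A_6 are: C_6 (6T1, order 6), S_3 (6T2, order 6), D_6 (6T3, order 12), C_3 x S_3 (6T5, order 18), A_4 x C_2 (6T6, order 24), S_4 (6T8, order 24), S_3 x S_3 (6T9, order 36), S_4 x C_2 (6T11, order 48), (S_3 x S_3) : C_2 (6T13, order 72), PGL(2,5) (6T14, order 120), S_6 (6T16, order 720). By Dedekind's theorem, for a prime p not dividing disc(f) the degrees of the irreducible factors of f mod p form the cycle type of an element of G. Factoring f modulo the 23 such primes p <= 97 (skipping 2, 3, which divide the discriminant), each new pattern first appears at: mod 5: f = (x^6 + 2x^3 + 3), pattern 6; mod 11: f = (x + 6)(x + 8)(x^2 + 3x + 9)(x^2 + 5x + 3), pattern 2+2+1+1; mod 13: f = (x + 7)(x + 8)(x + 11)(x^3 + 10), pattern 3+1+1+1; mod 31: f = (x^2 + 17x + 27)(x^2 + 22x + 11)(x^2 + 23x + 24), pattern 2+2+2; mod 97: f = (x^3 + 11)(x^3 + 88), pattern 3+3. No other pattern occurs in this range, so the set of observed cycle types is {6, 2+2+1+1, 3+1+1+1, 2+2+2, 3+3}. The candidates containing elements of all these cycle types are S_3 x S_3 (6T9) of order 36, (S_3 x S_3) : C_2 (6T13) of order 72, S_6 (6T16) of order 720; the others are excluded. The observed types are precisely the cycle types that occur in S_3 x S_3 (6T9) (apart from the identity). Each of the other remaining candidates has further cycle types, and by the Chebotarev density theorem the matching factorization patterns would occur for a proportion of primes equal to their share of the group: (S_3 x S_3) : C_2 (6T13) additionally contains elements of type 4+2, 3+2+1, 2+1+1+1+1 (36 of its 72 elements, about 50% of primes); S_6 (6T16) additionally contains elements of type 5+1, 4+2, 4+1+1, 3+2+1, 2+1+1+1+1 (459 of its 720 elements, about 64% of primes). None of the 23 primes tested shows any such pattern (for each of these groups the chance of that is below 10^-4), which rules them out. Hence G = S_3 x S_3 (6T9), of order 36.

S_3 x S_3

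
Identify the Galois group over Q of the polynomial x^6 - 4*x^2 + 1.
S_4 x C_2 (order 48)

The polynomial f is an irreducible sextic over Q, so G = Gal(f/Q) is one of the 16 transitive subgroups 6T1, ..., 6T16 of S_6. The discriminant of f is -3356224, which is not a perfect square, so G is not contained in A_6. The transitive groups of degree 6 not contained in A_6 are: C_6 (6T1, order 6), S_3 (6T2, order 6), D_6 (6T3, order 12), C_3 x S_3 (6T5, order 18), A_4 x C_2 (6T6, order 24), S_4 (6T8, order 24), S_3 x S_3 (6T9, order 36), S_4 x C_2 (6T11, order 48), (S_3 x S_3) : C_2 (6T13, order 72), PGL(2,5) (6T14, order 120), S_6 (6T16, order 720). By Dedekind's theorem, for a prime p not dividing disc(f) the degrees of the irreducible factors of f mod p form the cycle type of an element of G. Factoring f modulo the 67 such primes p <= 347 (skipping 2, 229, which divide the discriminant), each new pattern first appears at: mod 3: f = (x^6 + 2x^2 + 1), pattern 6; mod 5: f = (x^3 + 2x^2 + 2x + 2)(x^3 + 3x^2 + 2x + 3), pattern 3+3; mod 7: f = (x + 2)(x + 5)(x^4 + 4x^2 + 5), pattern 4+1+1; mod 13: f = (x^2 + 5)(x^4 + 8x^2 + 8), pattern 4+2; mod 23: f = (x^2 + 12)(x^2 + 5x + 18)(x^2 + 18x + 18), pattern 2+2+2; mod 29: f = (x + 10)(x + 19)(x^2 + x + 7)(x^2 + 28x + 7), pattern 2+2+1+1; mod 193: f = (x + 6)(x + 44)(x + 94)(x + 99)(x + 149)(x + 187), pattern 1+1+1+1+1+1; mod 347: f = (x + 3)(x + 151)(x + 196)(x + 344)(x^2 + 255), pattern 2+1+1+1+1. No other pattern occurs in this range, so the set of observed cycle types is {6, 3+3, 4+1+1, 4+2, 2+2+2, 2+2+1+1, 1+1+1+1+1+1, 2+1+1+1+1}. The candidates containing elements of all these cycle types are S_4 x C_2 (6T11) of order 48, S_6 (6T16) of order 720; the others are excluded. The observed types are precisely the cycle types that occur in S_4 x C_2 (6T11). Each of the other remaining candidates has further cycle types, and by the Chebotarev density theorem the matching factorization patterns would occur for a proportion of primes equal to their share of the group: S_6 (6T16) additionally contains elements of type 5+1, 3+2+1, 3+1+1+1 (304 of its 720 elements, about 42% of primes). None of the 67 primes tested shows any such pattern (for each of these groups the chance of that is below 10^-4), which rules them out. Hence G = S_4 x C_2 (6T11), of order 48.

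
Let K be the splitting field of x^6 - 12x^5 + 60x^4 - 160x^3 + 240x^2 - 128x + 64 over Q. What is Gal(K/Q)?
The polynomial f is an irreducible sextic over Q, so G = Gal(f/Q) is one of the 16 transitive subgroups 6T1, ..., 6T16 of S_6. The discriminant of f is -1388339588497408, which is not a perfect square, so G is not contained in A_6. The transitive groups of degree 6 not contained in A_6 are: C_6 (6T1, order 6), S_3 (6T2, order 6), D_6 (6T3, order 12), C_3 x S_3 (6T5, order 18), A_4 x C_2 (6T6, order 24), S_4 (6T8, order 24), S_3 x S_3 (6T9, order 36), S_4 x C_2 (6T11, order 48), (S_3 x S_3) : C_2 (6T13, order 72), PGL(2,5) (6T14, order 120), S_6 (6T16, order 720). By Dedekind's theorem, for a prime p not dividing disc(f) the degrees of the irreducible factors of f mod p form the cycle type of an element of G. Factoring f modulo the 3 such primes p <= 7 (skipping 2, which divides the discriminant), each new pattern first appears at: mod 3: f = (x^6 + 2x^3 + x + 1), pattern 6; mod 5: f = (x + 1)(x + 4)(x^4 + 3x^3 + x^2 + 3x + 1), pattern 4+1+1; mod 7: f = (x + 1)(x^2 + 4x + 1)(x^3 + 4x^2 + 1), pattern 3+2+1. No other pattern occurs in this range, so the set of observed cycle types is {6, 4+1+1, 3+2+1}. Among the candidates above, the only group containing elements of all these cycle types is S_6 (6T16); every other candidate lacks at least one of them. Hence G = S_6 (6T16), of order 720.

S_6 (order 720)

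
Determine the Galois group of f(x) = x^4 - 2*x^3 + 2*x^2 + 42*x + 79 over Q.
A_4 (also written A4)

The polynomial is an irreducible quartic over Q and its discriminant is 179131456 = 13384^2, a perfect square, so the Galois group is contained in A_4. The resolvent cubic y^3 - 2*y^2 - 400*y - 1448 is irreducible over Q. An irreducible resolvent with square discriminant gives A_4.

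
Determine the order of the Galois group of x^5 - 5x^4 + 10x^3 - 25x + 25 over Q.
The degree of the splitting field over Q equals the order of the Galois group, so first determine the group. The polynomial f is an irreducible quintic over Q, so G = Gal(f/Q) is a transitive subgroup of S_5: one of C_5 (5T1, order 5), D_5 (5T2, order 10), F_20 (5T3, order 20), A_5 (5T4, order 60) or S_5 (5T5, order 120). The discriminant of f is 31250000, which is not a perfect square, so G is not contained in A_5. The transitive groups of degree 5 not contained in A_5 are: F_20 (5T3, order 20), S_5 (5T5, order 120). By Dedekind's theorem, for a prime p not dividing disc(f) the degrees of the irreducible factors of f mod p form the cycle type of an element of G. Factoring f modulo the 18 such primes p <= 71 (skipping 2, 5, which divide the discriminant), each new pattern first appears at: mod 3: f = (x + 2)(x^4 + 2x^3 + 2), pattern 4+1; mod 11: f = (x^5 + 6x^4 + 10x^3 + 8x + 3), pattern 5; mod 19: f = (x + 11)(x^2 + 6x + 15)(x^2 + 16x + 18), pattern 2+2+1. No other pattern occurs in this range, so the set of observed cycle types is {4+1, 5, 2+2+1}. The candidates containing elements of all these cycle types are F_20 (5T3) of order 20, S_5 (5T5) of order 120; the others are excluded. The observed types are precisely the cycle types that occur in F_20 (5T3) (apart from the identity). Each of the other remaining candidates has further cycle types, and by the Chebotarev density theorem the matching factorization patterns would occur for a proportion of primes equal to their share of the group: S_5 (5T5) additionally contains elements of type 3+2, 3+1+1, 2+1+1+1 (50 of its 120 elements, about 42% of primes). None of the 18 primes tested shows any such pattern (for each of these groups the chance of that is below 10^-4), which rules them out. Hence G = F_20 (5T3), of order 20. The Galois group F_20 (5T3) has order 20, so the splitting field has degree 20 over Q.

20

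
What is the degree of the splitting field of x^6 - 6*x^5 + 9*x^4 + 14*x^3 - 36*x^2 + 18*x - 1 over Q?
The degree of the splitting field over Q equals the order of the Galois group, so first determine the group. The polynomial f is an irreducible sextic over Q, so G = Gal(f/Q) is one of the 16 transitive subgroups 6T1, ..., 6T16 of S_6. The discriminant of f is -11156429376, which is not a perfect square, so G is not contained in A_6. The transitive groups of degree 6 not contained in A_6 are: C_6 (6T1, order 6), S_3 (6T2, order 6), D_6 (6T3, order 12), C_3 x S_3 (6T5, order 18), A_4 x C_2 (6T6, order 24), S_4 (6T8, order 24), S_3 x S_3 (6T9, order 36), S_4 x C_2 (6T11, order 48), (S_3 x S_3) : C_2 (6T13, order 72), PGL(2,5) (6T14, order 120), S_6 (6T16, order 720). By Dedekind's theorem, for a prime p not dividing disc(f) the degrees of the irreducible factors of f mod p form the cycle type of an element of G. Factoring f modulo the 33 such primes p <= 149 (skipping 2, 3, which divide the discriminant), each new pattern first appears at: mod 5: f = (x^3 + x + 4)(x^3 + 4x^2 + 3x + 1), pattern 3+3; mod 7: f = (x^6 + x^5 + 2x^4 + 6x^2 + 4x + 6), pattern 6; mod 17: f = (x + 3)(x + 4)(x^2 + 9x + 2)(x^2 + 12x + 12), pattern 2+2+1+1; mod 19: f = (x + 5)(x + 11)(x + 14)(x + 17)(x^2 + 4x + 1), pattern 2+1+1+1+1; mod 71: f = (x^2 + 9x + 68)(x^2 + 19x + 62)(x^2 + 37x + 21), pattern 2+2+2. No other pattern occurs in this range, so the set of observed cycle types is {3+3, 6, 2+2+1+1, 2+1+1+1+1, 2+2+2}. The candidates containing elements of all these cycle types are A_4 x C_2 (6T6) of order 24, S_4 x C_2 (6T11) of order 48, (S_3 x S_3) : C_2 (6T13) of order 72, S_6 (6T16) of order 720; the others are excluded. The observed types are precisely the cycle types that occur in A_4 x C_2 (6T6) (apart from the identity). Each of the other remaining candidates has further cycle types, and by the Chebotarev density theorem the matching factorization patterns would occur for a proportion of primes equal to their share of the group: S_4 x C_2 (6T11) additionally contains elements of type 4+2, 4+1+1 (12 of its 48 elements, about 25% of primes); (S_3 x S_3) : C_2 (6T13) additionally contains elements of type 4+2, 3+2+1, 3+1+1+1 (34 of its 72 elements, about 47% of primes); S_6 (6T16) additionally contains elements of type 5+1, 4+2, 4+1+1, 3+2+1, 3+1+1+1 (484 of its 720 elements, about 67% of primes). None of the 33 primes tested shows any such pattern (for each of these groups the chance of that is below 10^-4), which rules them out. Hence G = A_4 x C_2 (6T6), of order 24. The Galois group A_4 x C_2 (6T6) has order 24, so the splitting field has degree 24 over Q.

24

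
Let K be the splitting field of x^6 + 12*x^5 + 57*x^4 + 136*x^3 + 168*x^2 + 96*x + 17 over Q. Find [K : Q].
The degree of the splitting field over Q equals the order of the Galois group, so first determine the group. The polynomial f is an irreducible sextic over Q, so G = Gal(f/Q) is one of the 16 transitive subgroups 6T1, ..., 6T16 of S_6. The discriminant of f is -419904, which is not a perfect square, so G is not contained in A_6. The transitive groups of degree 6 not contained in A_6 are: C_6 (6T1, order 6), S_3 (6T2, order 6), D_6 (6T3, order 12), C_3 x S_3 (6T5, order 18), A_4 x C_2 (6T6, order 24), S_4 (6T8, order 24), S_3 x S_3 (6T9, order 36), S_4 x C_2 (6T11, order 48), (S_3 x S_3) : C_2 (6T13, order 72), PGL(2,5) (6T14, order 120), S_6 (6T16, order 720). By Dedekind's theorem, for a prime p not dividing disc(f) the degrees of the irreducible factors of f mod p form the cycle type of an element of G. Factoring f modulo the 33 such primes p <= 149 (skipping 2, 3, which divide the discriminant), each new pattern first appears at: mod 5: f = (x^3 + 2x + 4)(x^3 + 2x^2 + 3), pattern 3+3; mod 7: f = (x^6 + 5x^5 + x^4 + 3x^3 + 5x + 3), pattern 6; mod 17: f = (x)(x + 4)(x^2 + 4x + 10)(x^2 + 4x + 16), pattern 2+2+1+1; mod 19: f = (x + 8)(x + 9)(x + 14)(x + 15)(x^2 + 4x + 10), pattern 2+1+1+1+1; mod 71: f = (x^2 + 4x + 44)(x^2 + 4x + 49)(x^2 + 4x + 58), pattern 2+2+2. No other pattern occurs in this range, so the set of observed cycle types is {3+3, 6, 2+2+1+1, 2+1+1+1+1, 2+2+2}. The candidates containing elements of all these cycle types are A_4 x C_2 (6T6) of order 24, S_4 x C_2 (6T11) of order 48, (S_3 x S_3) : C_2 (6T13) of order 72, S_6 (6T16) of order 720; the others are excluded. The observed types are precisely the cycle types that occur in A_4 x C_2 (6T6) (apart from the identity). Each of the other remaining candidates has further cycle types, and by the Chebotarev density theorem the matching factorization patterns would occur for a proportion of primes equal to their share of the group: S_4 x C_2 (6T11) additionally contains elements of type 4+2, 4+1+1 (12 of its 48 elements, about 25% of primes); (S_3 x S_3) : C_2 (6T13) additionally contains elements of type 4+2, 3+2+1, 3+1+1+1 (34 of its 72 elements, about 47% of primes); S_6 (6T16) additionally contains elements of type 5+1, 4+2, 4+1+1, 3+2+1, 3+1+1+1 (484 of its 720 elements, about 67% of primes). None of the 33 primes tested shows any such pattern (for each of these groups the chance of that is below 10^-4), which rules them out. Hence G = A_4 x C_2 (6T6), of order 24. The Galois group A_4 x C_2 (6T6) has order 24, so the splitting field has degree 24 over Q.

24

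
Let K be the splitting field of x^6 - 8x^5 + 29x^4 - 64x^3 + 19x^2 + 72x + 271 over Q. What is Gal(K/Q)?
The polynomial f is an irreducible sextic over Q, so G = Gal(f/Q) is one of the 16 transitive subgroups 6T1, ..., 6T16 of S_6. The discriminant of f is 564385546240000 = 23756800^2, a perfect square, so G is contained in A_6. The transitive groups of degree 6 contained in A_6 are: A_4 (6T4, order 12), S_4 (6T7, order 24), (C_3 x C_3) : C_4 (6T10, order 36), PSL(2,5) (6T12, order 60), A_6 (6T15, order 360). By Dedekind's theorem, for a prime p not dividing disc(f) the degrees of the irreducible factors of f mod p form the cycle type of an element of G. Factoring f modulo the 19 such primes p <= 79 (skipping 2, 5, 29, which divide the discriminant), each new pattern first appears at: mod 3: f = (x^2 + x + 2)(x^4 + 2x + 2), pattern 4+2; mod 11: f = (x^3 + 7x + 10)(x^3 + 3x^2 + 4), pattern 3+3; mod 19: f = (x + 13)(x + 15)(x^2 + 9x + 10)(x^2 + 12x + 2), pattern 2+2+1+1; mod 61: f = (x + 4)(x + 37)(x + 51)(x^3 + 22x^2 + 36x + 25), pattern 3+1+1+1. No other pattern occurs in this range, so the set of observed cycle types is {4+2, 3+3, 2+2+1+1, 3+1+1+1}. The candidates containing elements of all these cycle types are (C_3 x C_3) : C_4 (6T10) of order 36, A_6 (6T15) of order 360; the others are excluded. The observed types are precisely the cycle types that occur in (C_3 x C_3) : C_4 (6T10) (apart from the identity). Each of the other remaining candidates has further cycle types, and by the Chebotarev density theorem the matching factorization patterns would occur for a proportion of primes equal to their share of the group: A_6 (6T15) additionally contains elements of type 5+1 (144 of its 360 elements, about 40% of primes). None of the 19 primes tested shows any such pattern (for each of these groups the chance of that is below 10^-4), which rules them out. Hence G = (C_3 x C_3) : C_4 (6T10), of order 36.

(C_3 x C_3) : C_4 (also written G36+)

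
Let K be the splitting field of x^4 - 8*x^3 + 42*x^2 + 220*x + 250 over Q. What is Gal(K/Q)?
The polynomial is an irreducible quartic over Q and its discriminant is 30611001600 = 174960^2, a perfect square, so the Galois group is contained in A_4. The resolvent cubic y^3 - 42*y^2 - 2760*y - 22400 splits completely over Q, which gives the Klein four-group V_4.

V_4 (order 4)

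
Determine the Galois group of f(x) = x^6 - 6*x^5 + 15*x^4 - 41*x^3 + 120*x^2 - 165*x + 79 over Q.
6T13: (S_3 x S_3) : C_2

The polynomial f is an irreducible sextic over Q, so G = Gal(f/Q) is one of the 16 transitive subgroups 6T1, ..., 6T16 of S_6. The discriminant of f is -2573642648187, which is not a perfect square, so G is not contained in A_6. The transitive groups of degree 6 not contained in A_6 are: C_6 (6T1, order 6), S_3 (6T2, order 6), D_6 (6T3, order 12), C_3 x S_3 (6T5, order 18), A_4 x C_2 (6T6, order 24), S_4 (6T8, order 24), S_3 x S_3 (6T9, order 36), S_4 x C_2 (6T11, order 48), (S_3 x S_3) : C_2 (6T13, order 72), PGL(2,5) (6T14, order 120), S_6 (6T16, order 720). By Dedekind's theorem, for a prime p not dividing disc(f) the degrees of the irreducible factors of f mod p form the cycle type of an element of G. Factoring f modulo the 26 such primes p <= 127 (skipping 3, 13, 17, 41, 43, which divide the discriminant), each new pattern first appears at: mod 2: f = (x^6 + x^4 + x^3 + x + 1), pattern 6; mod 7: f = (x + 1)(x^2 + 6x + 3)(x^3 + x^2 + 6x + 3), pattern 3+2+1; mod 11: f = (x^2 + 7x + 5)(x^4 + 9x^3 + 2x^2 + 10x + 7), pattern 4+2; mod 31: f = (x + 7)(x + 26)(x^2 + 11x + 25)(x^2 + 12x + 2), pattern 2+2+1+1; mod 61: f = (x + 1)(x + 11)(x + 28)(x + 53)(x^2 + 23x + 45), pattern 2+1+1+1+1; mod 97: f = (x + 23)(x + 34)(x + 89)(x^3 + 42x^2 + 56x + 61), pattern 3+1+1+1; mod 113: f = (x^2 + 44x + 38)(x^2 + 73x + 3)(x^2 + 103x + 79), pattern 2+2+2; mod 127: f = (x^3 + 46x^2 + 104x + 124)(x^3 + 75x^2 + 17x + 16), pattern 3+3. No other pattern occurs in this range, so the set of observed cycle types is {6, 3+2+1, 4+2, 2+2+1+1, 2+1+1+1+1, 3+1+1+1, 2+2+2, 3+3}. The candidates containing elements of all these cycle types are (S_3 x S_3) : C_2 (6T13) of order 72, S_6 (6T16) of order 720; the others are excluded. The observed types are precisely the cycle types that occur in (S_3 x S_3) : C_2 (6T13) (apart from the identity). Each of the other remaining candidates has further cycle types, and by the Chebotarev density theorem the matching factorization patterns would occur for a proportion of primes equal to their share of the group: S_6 (6T16) additionally contains elements of type 5+1, 4+1+1 (234 of its 720 elements, about 32% of primes). None of the 26 primes tested shows any such pattern (for each of these groups the chance of that is below 10^-4), which rules them out. Hence G = (S_3 x S_3) : C_2 (6T13), of order 72.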